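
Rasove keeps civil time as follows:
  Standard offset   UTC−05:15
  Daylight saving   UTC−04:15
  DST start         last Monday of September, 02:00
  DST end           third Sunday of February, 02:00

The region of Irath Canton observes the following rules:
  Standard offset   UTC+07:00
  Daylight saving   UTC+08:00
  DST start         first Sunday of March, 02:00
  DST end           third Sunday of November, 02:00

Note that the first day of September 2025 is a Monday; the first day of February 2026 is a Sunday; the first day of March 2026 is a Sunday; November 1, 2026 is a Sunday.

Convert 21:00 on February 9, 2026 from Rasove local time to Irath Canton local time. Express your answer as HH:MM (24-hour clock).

1 September 2025 is a Monday, so Mondays fall on 1, 8, 15, 22, 29; the last is September 29.
1 February 2026 is a Sunday, so the first Sunday is February 1 and the third is February 15.
February 9, 2026 lies within the daylight-saving period (29 September 2025 – 15 February 2026), so Rasove is on daylight time, UTC−04:15.
21:00 Rasove + 4h15m = 01:15 UTC (rolling into the next day, 10 February 2026).
1 March 2026 is a Sunday, so the first Sunday is March 1.
1 November 2026 is a Sunday, so the first Sunday is November 1 and the third is November 15.
At the standard offset (UTC+07:00), 01:15 UTC + 7h = 08:15 Irath Canton standard time.
The standard-time date in Irath Canton, February 10, 2026, does not fall between 1 March and 15 November, so daylight saving is not in effect and Irath Canton is at UTC+07:00.
01:15 UTC + 7h = 08:15 Irath Canton.

08:15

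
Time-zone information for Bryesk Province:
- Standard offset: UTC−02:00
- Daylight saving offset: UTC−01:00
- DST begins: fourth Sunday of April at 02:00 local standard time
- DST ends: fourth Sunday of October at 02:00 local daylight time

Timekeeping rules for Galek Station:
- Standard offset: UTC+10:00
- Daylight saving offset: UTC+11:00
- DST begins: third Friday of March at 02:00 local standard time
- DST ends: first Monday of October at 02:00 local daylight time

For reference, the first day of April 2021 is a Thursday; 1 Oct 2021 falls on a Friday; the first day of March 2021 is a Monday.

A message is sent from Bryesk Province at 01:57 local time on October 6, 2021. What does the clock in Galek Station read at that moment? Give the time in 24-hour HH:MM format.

1 April 2021 is a Thursday, so the first Sunday is April 4 and the fourth is April 25.
1 October 2021 is a Friday, so the first Sunday is October 3 and the fourth is October 24.
Daylight saving runs 25 April – 24 October; October 6, 2021 is inside that window, so Bryesk Province is at UTC−01:00.
01:57 Bryesk Province + 1h = 02:57 UTC.
1 March 2021 is a Monday, so the first Friday is March 5 and the third is March 19.
1 October 2021 is a Friday, so the first Monday is October 4.
At the standard offset (UTC+10:00), 02:57 UTC + 10h = 12:57 Galek Station standard time.
The standard-time date in Galek Station, October 6, 2021, does not fall between 19 March and 4 October, so daylight saving is not in effect and Galek Station is at UTC+10:00.
02:57 UTC + 10h = 12:57 Galek Station.

12:57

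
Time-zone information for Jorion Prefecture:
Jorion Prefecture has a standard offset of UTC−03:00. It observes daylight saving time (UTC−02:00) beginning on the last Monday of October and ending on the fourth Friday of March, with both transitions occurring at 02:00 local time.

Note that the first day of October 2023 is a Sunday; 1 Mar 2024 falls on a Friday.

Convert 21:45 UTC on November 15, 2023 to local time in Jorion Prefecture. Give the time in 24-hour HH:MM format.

1 October 2023 is a Sunday, so Mondays fall on 2, 9, 16, 23, 30; the last is October 30.
1 March 2024 is a Friday, so the first Friday is March 1 and the fourth is March 22.
At the standard offset (UTC−03:00), 21:45 UTC − 3h = 18:45 Jorion Prefecture standard time.
Daylight saving runs 30 October 2023 – 22 March 2024; the standard-time date in Jorion Prefecture, November 15, 2023, is inside that window, so Jorion Prefecture is at UTC−02:00.
21:45 UTC − 2h = 19:45 local.

19:45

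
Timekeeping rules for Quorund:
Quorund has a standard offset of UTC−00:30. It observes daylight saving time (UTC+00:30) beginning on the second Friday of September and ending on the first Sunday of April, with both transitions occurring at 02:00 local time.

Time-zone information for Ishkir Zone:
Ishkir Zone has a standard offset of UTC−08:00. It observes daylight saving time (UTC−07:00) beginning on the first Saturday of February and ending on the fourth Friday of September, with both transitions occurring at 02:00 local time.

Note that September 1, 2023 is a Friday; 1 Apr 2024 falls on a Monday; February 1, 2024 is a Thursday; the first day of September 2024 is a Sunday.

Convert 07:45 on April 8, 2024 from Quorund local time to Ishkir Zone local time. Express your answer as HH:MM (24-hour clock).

1 September 2023 is a Friday, so the first Friday is September 1 and the second is September 8.
1 April 2024 is a Monday, so the first Sunday is April 7.
Daylight saving runs 8 September 2023 – 7 April 2024; April 8, 2024 is outside that window, so Quorund is on standard time at UTC−00:30.
07:45 Quorund + 0h30m = 08:15 UTC.
1 February 2024 is a Thursday, so the first Saturday is February 3.
1 September 2024 is a Sunday, so the first Friday is September 6 and the fourth is September 27.
At the standard offset (UTC−08:00), 08:15 UTC − 8h = 00:15 Ishkir Zone standard time.
The standard-time date in Ishkir Zone, April 8, 2024, lies within the daylight-saving period (3 February – 27 September), so Ishkir Zone is on daylight time, UTC−07:00.
08:15 UTC − 7h = 01:15 Ishkir Zone.

01:15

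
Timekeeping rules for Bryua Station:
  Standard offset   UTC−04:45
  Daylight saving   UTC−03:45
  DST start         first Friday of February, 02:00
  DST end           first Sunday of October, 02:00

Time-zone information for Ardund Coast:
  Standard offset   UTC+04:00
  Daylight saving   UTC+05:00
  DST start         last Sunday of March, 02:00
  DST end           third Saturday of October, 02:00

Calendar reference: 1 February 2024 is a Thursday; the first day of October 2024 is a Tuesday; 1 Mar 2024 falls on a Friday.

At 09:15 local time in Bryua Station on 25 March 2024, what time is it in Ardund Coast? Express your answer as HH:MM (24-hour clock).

1 February 2024 is a Thursday, so the first Friday is February 2.
1 October 2024 is a Tuesday, so the first Sunday is October 6.
Daylight saving runs 2 February – 6 October; 25 March 2024 is inside that window, so Bryua Station is at UTC−03:45.
09:15 Bryua Station + 3h45m = 13:00 UTC.
1 March 2024 is a Friday, so Sundays fall on 3, 10, 17, 24, 31; the last is March 31.
1 October 2024 is a Tuesday, so the first Saturday is October 5 and the third is October 19.
At the standard offset (UTC+04:00), 13:00 UTC + 4h = 17:00 Ardund Coast standard time.
The standard-time date in Ardund Coast, 25 March 2024, is outside the daylight-saving period (31 March – 19 October), so Ardund Coast is on standard time, UTC+04:00.
13:00 UTC + 4h = 17:00 Ardund Coast.

17:00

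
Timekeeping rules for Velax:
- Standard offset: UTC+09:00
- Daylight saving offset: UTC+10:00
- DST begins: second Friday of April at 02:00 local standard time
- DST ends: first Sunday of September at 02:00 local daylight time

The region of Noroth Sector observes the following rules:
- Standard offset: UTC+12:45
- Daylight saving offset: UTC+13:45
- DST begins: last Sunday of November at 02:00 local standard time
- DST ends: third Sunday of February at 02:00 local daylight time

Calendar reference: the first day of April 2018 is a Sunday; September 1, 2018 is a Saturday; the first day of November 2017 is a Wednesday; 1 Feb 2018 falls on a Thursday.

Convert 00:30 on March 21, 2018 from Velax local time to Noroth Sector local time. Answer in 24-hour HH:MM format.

1 April 2018 is a Sunday, so the first Friday is April 6 and the second is April 13.
1 September 2018 is a Saturday, so the first Sunday is September 2.
Daylight saving runs 13 April – 2 September; March 21, 2018 is outside that window, so Velax is on standard time at UTC+09:00.
00:30 Velax − 9h = 15:30 UTC (rolling into the previous day, 20 March 2018).
1 November 2017 is a Wednesday, so Sundays fall on 5, 12, 19, 26; the last is November 26.
1 February 2018 is a Thursday, so the first Sunday is February 4 and the third is February 18.
At the standard offset (UTC+12:45), 15:30 UTC + 12h45m = 04:15 Noroth Sector standard time (rolling into the next day, 21 March 2018).
The standard-time date in Noroth Sector, March 21, 2018, is outside the daylight-saving period (26 November 2017 – 18 February 2018), so Noroth Sector is on standard time, UTC+12:45.
15:30 UTC + 12h45m = 04:15 Noroth Sector (rolling into the next day, 21 March 2018).

04:15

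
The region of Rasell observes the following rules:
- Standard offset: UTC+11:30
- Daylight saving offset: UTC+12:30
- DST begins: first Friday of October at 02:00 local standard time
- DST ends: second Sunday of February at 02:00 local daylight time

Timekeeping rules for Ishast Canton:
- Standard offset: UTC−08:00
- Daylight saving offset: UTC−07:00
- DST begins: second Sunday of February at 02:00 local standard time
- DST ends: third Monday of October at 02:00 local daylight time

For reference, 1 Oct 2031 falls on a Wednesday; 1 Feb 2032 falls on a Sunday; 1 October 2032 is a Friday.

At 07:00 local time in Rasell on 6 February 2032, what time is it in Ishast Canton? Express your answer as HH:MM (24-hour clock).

1 October 2031 is a Wednesday, so the first Friday is October 3.
1 February 2032 is a Sunday, so the first Sunday is February 1 and the second is February 8.
Daylight saving runs 3 October 2031 – 8 February 2032; 6 February 2032 is inside that window, so Rasell is at UTC+12:30.
07:00 Rasell − 12h30m = 18:30 UTC (rolling into the previous day, 5 February 2032).
1 February 2032 is a Sunday, so the first Sunday is February 1 and the second is February 8.
1 October 2032 is a Friday, so the first Monday is October 4 and the third is October 18.
At the standard offset (UTC−08:00), 18:30 UTC − 8h = 10:30 Ishast Canton standard time.
The standard-time date in Ishast Canton, 5 February 2032, is outside the daylight-saving period (8 February – 18 October), so Ishast Canton is on standard time, UTC−08:00.
18:30 UTC − 8h = 10:30 Ishast Canton.

10:30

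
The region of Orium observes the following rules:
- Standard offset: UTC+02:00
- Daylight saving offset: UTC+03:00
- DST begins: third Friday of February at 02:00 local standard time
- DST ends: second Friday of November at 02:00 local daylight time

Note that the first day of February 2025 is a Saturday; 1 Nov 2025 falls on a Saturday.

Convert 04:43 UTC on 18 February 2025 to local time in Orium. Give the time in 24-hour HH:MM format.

06:43

1 February 2025 is a Saturday, so the first Friday is February 7 and the third is February 21.
1 November 2025 is a Saturday, so the first Friday is November 7 and the second is November 14.
At the standard offset (UTC+02:00), 04:43 UTC + 2h = 06:43 Orium standard time.
Daylight saving runs 21 February – 14 November; the standard-time date in Orium, 18 February 2025, is outside that window, so Orium is on standard time at UTC+02:00.
04:43 UTC + 2h = 06:43 local.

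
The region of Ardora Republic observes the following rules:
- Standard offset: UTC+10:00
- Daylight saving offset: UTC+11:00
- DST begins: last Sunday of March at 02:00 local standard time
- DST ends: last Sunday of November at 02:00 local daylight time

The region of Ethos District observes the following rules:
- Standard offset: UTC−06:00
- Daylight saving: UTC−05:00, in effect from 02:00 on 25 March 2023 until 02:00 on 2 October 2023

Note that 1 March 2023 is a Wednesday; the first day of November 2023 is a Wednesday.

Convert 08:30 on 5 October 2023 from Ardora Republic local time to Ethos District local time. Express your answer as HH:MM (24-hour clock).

1 March 2023 is a Wednesday, so Sundays fall on 5, 12, 19, 26; the last is March 26.
1 November 2023 is a Wednesday, so Sundays fall on 5, 12, 19, 26; the last is November 26.
Daylight saving runs 26 March – 26 November; 5 October 2023 is inside that window, so Ardora Republic is at UTC+11:00.
08:30 Ardora Republic − 11h = 21:30 UTC (rolling into the previous day, 4 October 2023).
At the standard offset (UTC−06:00), 21:30 UTC − 6h = 15:30 Ethos District standard time.
The standard-time date in Ethos District, 4 October 2023, is outside the daylight-saving period (25 March – 2 October), so Ethos District is on standard time, UTC−06:00.
21:30 UTC − 6h = 15:30 Ethos District.

15:30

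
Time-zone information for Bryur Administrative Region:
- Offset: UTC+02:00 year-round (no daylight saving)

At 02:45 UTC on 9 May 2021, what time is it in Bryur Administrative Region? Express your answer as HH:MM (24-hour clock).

Bryur Administrative Region has no daylight saving, so its offset is UTC+02:00 year-round.
02:45 UTC + 2h = 04:45 local.

04:45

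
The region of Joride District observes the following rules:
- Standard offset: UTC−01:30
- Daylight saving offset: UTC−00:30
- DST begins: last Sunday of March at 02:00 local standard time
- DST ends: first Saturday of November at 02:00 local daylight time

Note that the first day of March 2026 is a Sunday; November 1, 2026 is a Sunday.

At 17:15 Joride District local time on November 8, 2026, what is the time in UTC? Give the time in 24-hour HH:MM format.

1 March 2026 is a Sunday, so Sundays fall on 1, 8, 15, 22, 29; the last is March 29.
1 November 2026 is a Sunday, so the first Saturday is November 7.
November 8, 2026 is outside the daylight-saving period (29 March – 7 November), so Joride District is on standard time, UTC−01:30.
17:15 local + 1h30m = 18:45 UTC.

18:45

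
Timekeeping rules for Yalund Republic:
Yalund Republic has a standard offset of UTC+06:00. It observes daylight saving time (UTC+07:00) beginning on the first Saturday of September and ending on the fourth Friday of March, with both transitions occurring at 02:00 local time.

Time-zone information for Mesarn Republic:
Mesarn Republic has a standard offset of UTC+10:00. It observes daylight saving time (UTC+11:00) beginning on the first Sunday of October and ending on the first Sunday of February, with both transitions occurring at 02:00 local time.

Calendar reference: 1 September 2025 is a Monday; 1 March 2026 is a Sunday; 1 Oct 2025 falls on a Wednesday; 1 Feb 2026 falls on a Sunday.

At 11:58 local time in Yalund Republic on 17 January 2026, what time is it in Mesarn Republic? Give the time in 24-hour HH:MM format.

15:58

1 September 2025 is a Monday, so the first Saturday is September 6.
1 March 2026 is a Sunday, so the first Friday is March 6 and the fourth is March 27.
Daylight saving runs 6 September 2025 – 27 March 2026; 17 January 2026 is inside that window, so Yalund Republic is at UTC+07:00.
11:58 Yalund Republic − 7h = 04:58 UTC.
1 October 2025 is a Wednesday, so the first Sunday is October 5.
1 February 2026 is a Sunday, so the first Sunday is February 1.
At the standard offset (UTC+10:00), 04:58 UTC + 10h = 14:58 Mesarn Republic standard time.
The standard-time date in Mesarn Republic, 17 January 2026, falls between 5 October 2025 and 1 February 2026, so daylight saving is in effect and Mesarn Republic is at UTC+11:00.
04:58 UTC + 11h = 15:58 Mesarn Republic.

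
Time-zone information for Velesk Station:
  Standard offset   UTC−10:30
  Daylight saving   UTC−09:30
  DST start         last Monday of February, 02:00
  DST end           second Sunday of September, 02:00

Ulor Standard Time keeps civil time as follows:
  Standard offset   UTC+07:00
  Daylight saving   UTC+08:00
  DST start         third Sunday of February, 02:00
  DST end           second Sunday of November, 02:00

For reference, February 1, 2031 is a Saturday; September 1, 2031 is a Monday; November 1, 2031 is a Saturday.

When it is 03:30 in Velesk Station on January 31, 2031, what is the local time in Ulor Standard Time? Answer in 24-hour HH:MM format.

21:00

1 February 2031 is a Saturday, so Mondays fall on 3, 10, 17, 24; the last is February 24.
1 September 2031 is a Monday, so the first Sunday is September 7 and the second is September 14.
January 31, 2031 does not fall between 24 February and 14 September, so daylight saving is not in effect and Velesk Station is at UTC−10:30.
03:30 Velesk Station + 10h30m = 14:00 UTC.
1 February 2031 is a Saturday, so the first Sunday is February 2 and the third is February 16.
1 November 2031 is a Saturday, so the first Sunday is November 2 and the second is November 9.
At the standard offset (UTC+07:00), 14:00 UTC + 7h = 21:00 Ulor Standard Time standard time.
Daylight saving runs 16 February – 9 November; the standard-time date in Ulor Standard Time, January 31, 2031, is outside that window, so Ulor Standard Time is on standard time at UTC+07:00.
14:00 UTC + 7h = 21:00 Ulor Standard Time.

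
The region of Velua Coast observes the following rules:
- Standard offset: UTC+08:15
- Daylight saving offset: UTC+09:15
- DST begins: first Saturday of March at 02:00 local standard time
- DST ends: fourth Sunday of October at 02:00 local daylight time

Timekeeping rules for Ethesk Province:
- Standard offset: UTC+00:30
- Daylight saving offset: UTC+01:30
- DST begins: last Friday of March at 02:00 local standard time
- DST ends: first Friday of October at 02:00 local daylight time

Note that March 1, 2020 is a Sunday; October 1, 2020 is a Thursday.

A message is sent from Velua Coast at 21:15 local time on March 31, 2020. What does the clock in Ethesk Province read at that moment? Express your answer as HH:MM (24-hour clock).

1 March 2020 is a Sunday, so the first Saturday is March 7.
1 October 2020 is a Thursday, so the first Sunday is October 4 and the fourth is October 25.
March 31, 2020 lies within the daylight-saving period (7 March – 25 October), so Velua Coast is on daylight time, UTC+09:15.
21:15 Velua Coast − 9h15m = 12:00 UTC.
1 March 2020 is a Sunday, so Fridays fall on 6, 13, 20, 27; the last is March 27.
1 October 2020 is a Thursday, so the first Friday is October 2.
At the standard offset (UTC+00:30), 12:00 UTC + 0h30m = 12:30 Ethesk Province standard time.
The standard-time date in Ethesk Province, March 31, 2020, falls between 27 March and 2 October, so daylight saving is in effect and Ethesk Province is at UTC+01:30.
12:00 UTC + 1h30m = 13:30 Ethesk Province.

13:30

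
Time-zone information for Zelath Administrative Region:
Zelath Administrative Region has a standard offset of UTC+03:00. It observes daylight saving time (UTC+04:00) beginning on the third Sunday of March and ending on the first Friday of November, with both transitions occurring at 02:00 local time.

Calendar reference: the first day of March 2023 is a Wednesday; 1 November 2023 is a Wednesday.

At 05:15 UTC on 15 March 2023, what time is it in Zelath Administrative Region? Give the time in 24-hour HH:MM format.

08:15

1 March 2023 is a Wednesday, so the first Sunday is March 5 and the third is March 19.
1 November 2023 is a Wednesday, so the first Friday is November 3.
At the standard offset (UTC+03:00), 05:15 UTC + 3h = 08:15 Zelath Administrative Region standard time.
The standard-time date in Zelath Administrative Region, 15 March 2023, is outside the daylight-saving period (19 March – 3 November), so Zelath Administrative Region is on standard time, UTC+03:00.
05:15 UTC + 3h = 08:15 local.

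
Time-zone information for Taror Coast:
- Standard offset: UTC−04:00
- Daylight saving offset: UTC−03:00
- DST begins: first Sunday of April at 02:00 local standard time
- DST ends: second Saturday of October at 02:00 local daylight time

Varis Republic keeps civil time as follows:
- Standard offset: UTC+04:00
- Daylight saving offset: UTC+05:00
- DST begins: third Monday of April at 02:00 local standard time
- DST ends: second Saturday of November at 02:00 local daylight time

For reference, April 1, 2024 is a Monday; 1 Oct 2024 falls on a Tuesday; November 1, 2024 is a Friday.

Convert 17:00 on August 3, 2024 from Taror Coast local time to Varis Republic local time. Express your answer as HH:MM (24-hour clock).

01:00

1 April 2024 is a Monday, so the first Sunday is April 7.
1 October 2024 is a Tuesday, so the first Saturday is October 5 and the second is October 12.
August 3, 2024 falls between 7 April and 12 October, so daylight saving is in effect and Taror Coast is at UTC−03:00.
17:00 Taror Coast + 3h = 20:00 UTC.
1 April 2024 is a Monday, so the first Monday is April 1 and the third is April 15.
1 November 2024 is a Friday, so the first Saturday is November 2 and the second is November 9.
At the standard offset (UTC+04:00), 20:00 UTC + 4h = 00:00 Varis Republic standard time (rolling into the next day, 4 August 2024).
Daylight saving runs 15 April – 9 November; the standard-time date in Varis Republic, August 4, 2024, is inside that window, so Varis Republic is at UTC+05:00.
20:00 UTC + 5h = 01:00 Varis Republic (rolling into the next day, 4 August 2024).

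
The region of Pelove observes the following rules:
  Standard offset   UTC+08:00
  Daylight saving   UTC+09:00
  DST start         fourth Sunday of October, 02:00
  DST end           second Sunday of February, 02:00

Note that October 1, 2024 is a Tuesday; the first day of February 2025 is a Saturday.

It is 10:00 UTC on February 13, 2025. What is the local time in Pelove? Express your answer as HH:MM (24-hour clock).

1 October 2024 is a Tuesday, so the first Sunday is October 6 and the fourth is October 27.
1 February 2025 is a Saturday, so the first Sunday is February 2 and the second is February 9.
At the standard offset (UTC+08:00), 10:00 UTC + 8h = 18:00 Pelove standard time.
The standard-time date in Pelove, February 13, 2025, does not fall between 27 October 2024 and 9 February 2025, so daylight saving is not in effect and Pelove is at UTC+08:00.
10:00 UTC + 8h = 18:00 local.

18:00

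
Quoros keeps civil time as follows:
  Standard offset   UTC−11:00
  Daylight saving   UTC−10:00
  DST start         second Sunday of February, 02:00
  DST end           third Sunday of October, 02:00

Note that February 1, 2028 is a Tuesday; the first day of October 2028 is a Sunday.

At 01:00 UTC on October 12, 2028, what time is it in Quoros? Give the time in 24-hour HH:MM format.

15:00

1 February 2028 is a Tuesday, so the first Sunday is February 6 and the second is February 13.
1 October 2028 is a Sunday, so the first Sunday is October 1 and the third is October 15.
At the standard offset (UTC−11:00), 01:00 UTC − 11h = 14:00 Quoros standard time (rolling into the previous day, 11 October 2028).
Daylight saving runs 13 February – 15 October; the standard-time date in Quoros, October 11, 2028, is inside that window, so Quoros is at UTC−10:00.
01:00 UTC − 10h = 15:00 local (rolling into the previous day, 11 October 2028).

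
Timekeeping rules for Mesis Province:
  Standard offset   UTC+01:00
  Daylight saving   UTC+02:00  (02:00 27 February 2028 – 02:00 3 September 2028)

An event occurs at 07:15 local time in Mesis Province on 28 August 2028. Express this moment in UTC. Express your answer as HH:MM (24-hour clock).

05:15

Daylight saving runs 27 February – 3 September; 28 August 2028 is inside that window, so Mesis Province is at UTC+02:00.
07:15 local − 2h = 05:15 UTC.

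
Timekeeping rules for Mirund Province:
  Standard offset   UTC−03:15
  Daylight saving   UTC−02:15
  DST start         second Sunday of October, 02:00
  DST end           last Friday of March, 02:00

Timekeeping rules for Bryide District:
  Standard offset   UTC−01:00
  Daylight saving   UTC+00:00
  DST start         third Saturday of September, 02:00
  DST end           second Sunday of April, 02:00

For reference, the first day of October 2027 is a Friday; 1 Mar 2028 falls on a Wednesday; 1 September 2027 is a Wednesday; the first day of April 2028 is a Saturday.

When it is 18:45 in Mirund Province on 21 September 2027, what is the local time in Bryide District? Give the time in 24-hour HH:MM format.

22:00

1 October 2027 is a Friday, so the first Sunday is October 3 and the second is October 10.
1 March 2028 is a Wednesday, so Fridays fall on 3, 10, 17, 24, 31; the last is March 31.
21 September 2027 is outside the daylight-saving period (10 October 2027 – 31 March 2028), so Mirund Province is on standard time, UTC−03:15.
18:45 Mirund Province + 3h15m = 22:00 UTC.
1 September 2027 is a Wednesday, so the first Saturday is September 4 and the third is September 18.
1 April 2028 is a Saturday, so the first Sunday is April 2 and the second is April 9.
At the standard offset (UTC−01:00), 22:00 UTC − 1h = 21:00 Bryide District standard time.
The standard-time date in Bryide District, 21 September 2027, lies within the daylight-saving period (18 September 2027 – 9 April 2028), so Bryide District is on daylight time, UTC+00:00.
22:00 UTC + 0h = 22:00 Bryide District.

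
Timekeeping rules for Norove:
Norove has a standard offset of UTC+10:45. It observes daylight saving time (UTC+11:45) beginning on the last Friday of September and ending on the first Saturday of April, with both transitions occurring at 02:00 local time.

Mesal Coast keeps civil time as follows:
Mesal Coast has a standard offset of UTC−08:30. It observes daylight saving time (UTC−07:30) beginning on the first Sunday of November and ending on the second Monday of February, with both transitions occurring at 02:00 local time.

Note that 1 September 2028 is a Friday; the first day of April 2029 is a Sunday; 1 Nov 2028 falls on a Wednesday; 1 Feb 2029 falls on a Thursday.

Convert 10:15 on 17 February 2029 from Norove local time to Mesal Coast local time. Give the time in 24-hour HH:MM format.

14:00

1 September 2028 is a Friday, so Fridays fall on 1, 8, 15, 22, 29; the last is September 29.
1 April 2029 is a Sunday, so the first Saturday is April 7.
17 February 2029 falls between 29 September 2028 and 7 April 2029, so daylight saving is in effect and Norove is at UTC+11:45.
10:15 Norove − 11h45m = 22:30 UTC (rolling into the previous day, 16 February 2029).
1 November 2028 is a Wednesday, so the first Sunday is November 5.
1 February 2029 is a Thursday, so the first Monday is February 5 and the second is February 12.
At the standard offset (UTC−08:30), 22:30 UTC − 8h30m = 14:00 Mesal Coast standard time.
The standard-time date in Mesal Coast, 16 February 2029, is outside the daylight-saving period (5 November 2028 – 12 February 2029), so Mesal Coast is on standard time, UTC−08:30.
22:30 UTC − 8h30m = 14:00 Mesal Coast.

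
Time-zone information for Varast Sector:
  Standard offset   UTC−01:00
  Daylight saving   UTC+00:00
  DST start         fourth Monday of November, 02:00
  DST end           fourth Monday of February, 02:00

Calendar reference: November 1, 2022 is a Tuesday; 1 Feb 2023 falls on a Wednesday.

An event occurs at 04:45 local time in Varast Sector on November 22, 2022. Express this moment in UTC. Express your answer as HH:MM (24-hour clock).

1 November 2022 is a Tuesday, so the first Monday is November 7 and the fourth is November 28.
1 February 2023 is a Wednesday, so the first Monday is February 6 and the fourth is February 27.
Daylight saving runs 28 November 2022 – 27 February 2023; November 22, 2022 is outside that window, so Varast Sector is on standard time at UTC−01:00.
04:45 local + 1h = 05:45 UTC.

05:45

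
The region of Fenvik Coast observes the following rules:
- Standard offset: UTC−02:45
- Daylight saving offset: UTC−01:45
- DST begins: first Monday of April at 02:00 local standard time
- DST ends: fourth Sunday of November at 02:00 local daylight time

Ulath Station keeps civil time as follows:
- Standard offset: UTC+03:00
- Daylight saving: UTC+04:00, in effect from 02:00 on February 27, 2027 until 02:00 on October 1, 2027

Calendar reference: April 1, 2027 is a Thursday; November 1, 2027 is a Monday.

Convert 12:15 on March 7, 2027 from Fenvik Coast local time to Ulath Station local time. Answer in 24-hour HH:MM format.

1 April 2027 is a Thursday, so the first Monday is April 5.
1 November 2027 is a Monday, so the first Sunday is November 7 and the fourth is November 28.
March 7, 2027 does not fall between 5 April and 28 November, so daylight saving is not in effect and Fenvik Coast is at UTC−02:45.
12:15 Fenvik Coast + 2h45m = 15:00 UTC.
At the standard offset (UTC+03:00), 15:00 UTC + 3h = 18:00 Ulath Station standard time.
The standard-time date in Ulath Station, March 7, 2027, falls between 27 February and 1 October, so daylight saving is in effect and Ulath Station is at UTC+04:00.
15:00 UTC + 4h = 19:00 Ulath Station.

19:00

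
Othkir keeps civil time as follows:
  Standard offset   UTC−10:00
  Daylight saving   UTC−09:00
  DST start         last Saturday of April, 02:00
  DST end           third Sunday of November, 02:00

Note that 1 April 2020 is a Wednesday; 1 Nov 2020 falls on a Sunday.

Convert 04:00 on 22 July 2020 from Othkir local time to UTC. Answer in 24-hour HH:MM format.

13:00

1 April 2020 is a Wednesday, so Saturdays fall on 4, 11, 18, 25; the last is April 25.
1 November 2020 is a Sunday, so the first Sunday is November 1 and the third is November 15.
22 July 2020 lies within the daylight-saving period (25 April – 15 November), so Othkir is on daylight time, UTC−09:00.
04:00 local + 9h = 13:00 UTC.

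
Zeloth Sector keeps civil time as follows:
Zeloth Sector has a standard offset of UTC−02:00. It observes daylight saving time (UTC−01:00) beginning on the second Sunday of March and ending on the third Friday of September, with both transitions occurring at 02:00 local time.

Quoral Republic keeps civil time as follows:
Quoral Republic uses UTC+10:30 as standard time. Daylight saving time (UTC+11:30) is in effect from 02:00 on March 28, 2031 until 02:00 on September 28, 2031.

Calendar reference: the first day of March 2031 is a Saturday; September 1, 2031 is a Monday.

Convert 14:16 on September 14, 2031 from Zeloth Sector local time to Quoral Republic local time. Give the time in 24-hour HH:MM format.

02:46

1 March 2031 is a Saturday, so the first Sunday is March 2 and the second is March 9.
1 September 2031 is a Monday, so the first Friday is September 5 and the third is September 19.
September 14, 2031 lies within the daylight-saving period (9 March – 19 September), so Zeloth Sector is on daylight time, UTC−01:00.
14:16 Zeloth Sector + 1h = 15:16 UTC.
At the standard offset (UTC+10:30), 15:16 UTC + 10h30m = 01:46 Quoral Republic standard time (rolling into the next day, 15 September 2031).
The standard-time date in Quoral Republic, September 15, 2031, lies within the daylight-saving period (28 March – 28 September), so Quoral Republic is on daylight time, UTC+11:30.
15:16 UTC + 11h30m = 02:46 Quoral Republic (rolling into the next day, 15 September 2031).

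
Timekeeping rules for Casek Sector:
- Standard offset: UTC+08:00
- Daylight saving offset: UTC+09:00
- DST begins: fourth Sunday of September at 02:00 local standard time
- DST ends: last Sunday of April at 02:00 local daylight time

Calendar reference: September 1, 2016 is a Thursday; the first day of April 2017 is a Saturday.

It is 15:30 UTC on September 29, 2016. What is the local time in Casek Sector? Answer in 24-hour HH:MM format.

00:30

1 September 2016 is a Thursday, so the first Sunday is September 4 and the fourth is September 25.
1 April 2017 is a Saturday, so Sundays fall on 2, 9, 16, 23, 30; the last is April 30.
At the standard offset (UTC+08:00), 15:30 UTC + 8h = 23:30 Casek Sector standard time.
Daylight saving runs 25 September 2016 – 30 April 2017; the standard-time date in Casek Sector, September 29, 2016, is inside that window, so Casek Sector is at UTC+09:00.
15:30 UTC + 9h = 00:30 local (rolling into the next day, 30 September 2016).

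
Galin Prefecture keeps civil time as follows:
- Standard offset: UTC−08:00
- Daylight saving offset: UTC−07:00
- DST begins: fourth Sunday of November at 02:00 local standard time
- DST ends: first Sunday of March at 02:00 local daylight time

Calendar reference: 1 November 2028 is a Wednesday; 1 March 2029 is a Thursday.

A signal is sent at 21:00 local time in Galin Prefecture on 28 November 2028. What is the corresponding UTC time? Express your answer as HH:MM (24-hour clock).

04:00

1 November 2028 is a Wednesday, so the first Sunday is November 5 and the fourth is November 26.
1 March 2029 is a Thursday, so the first Sunday is March 4.
28 November 2028 falls between 26 November 2028 and 4 March 2029, so daylight saving is in effect and Galin Prefecture is at UTC−07:00.
21:00 local + 7h = 04:00 UTC (rolling into the next day, 29 November 2028).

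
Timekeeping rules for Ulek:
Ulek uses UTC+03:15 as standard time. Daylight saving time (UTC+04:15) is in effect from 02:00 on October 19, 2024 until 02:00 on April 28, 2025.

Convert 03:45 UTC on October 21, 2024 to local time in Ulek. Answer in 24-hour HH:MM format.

At the standard offset (UTC+03:15), 03:45 UTC + 3h15m = 07:00 Ulek standard time.
The standard-time date in Ulek, October 21, 2024, falls between 19 October 2024 and 28 April 2025, so daylight saving is in effect and Ulek is at UTC+04:15.
03:45 UTC + 4h15m = 08:00 local.

08:00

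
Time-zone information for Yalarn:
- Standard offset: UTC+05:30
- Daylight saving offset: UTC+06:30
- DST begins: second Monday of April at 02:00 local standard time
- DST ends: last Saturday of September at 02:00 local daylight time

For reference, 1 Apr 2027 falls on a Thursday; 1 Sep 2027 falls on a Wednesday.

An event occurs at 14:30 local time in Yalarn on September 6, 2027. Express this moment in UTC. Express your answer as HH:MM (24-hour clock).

1 April 2027 is a Thursday, so the first Monday is April 5 and the second is April 12.
1 September 2027 is a Wednesday, so Saturdays fall on 4, 11, 18, 25; the last is September 25.
Daylight saving runs 12 April – 25 September; September 6, 2027 is inside that window, so Yalarn is at UTC+06:30.
14:30 local − 6h30m = 08:00 UTC.

08:00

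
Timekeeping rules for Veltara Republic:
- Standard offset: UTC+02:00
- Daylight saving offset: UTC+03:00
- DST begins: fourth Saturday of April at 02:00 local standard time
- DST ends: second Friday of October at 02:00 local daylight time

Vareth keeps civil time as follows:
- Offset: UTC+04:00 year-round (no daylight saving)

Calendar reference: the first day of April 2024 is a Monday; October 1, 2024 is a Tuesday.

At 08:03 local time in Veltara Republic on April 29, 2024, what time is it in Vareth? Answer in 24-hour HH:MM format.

09:03

1 April 2024 is a Monday, so the first Saturday is April 6 and the fourth is April 27.
1 October 2024 is a Tuesday, so the first Friday is October 4 and the second is October 11.
April 29, 2024 lies within the daylight-saving period (27 April – 11 October), so Veltara Republic is on daylight time, UTC+03:00.
08:03 Veltara Republic − 3h = 05:03 UTC.
Vareth has no daylight saving, so its offset is UTC+04:00 year-round.
05:03 UTC + 4h = 09:03 Vareth.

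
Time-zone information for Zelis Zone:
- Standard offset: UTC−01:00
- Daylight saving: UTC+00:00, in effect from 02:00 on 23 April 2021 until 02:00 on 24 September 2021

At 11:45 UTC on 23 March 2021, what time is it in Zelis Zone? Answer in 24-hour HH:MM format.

10:45

At the standard offset (UTC−01:00), 11:45 UTC − 1h = 10:45 Zelis Zone standard time.
The standard-time date in Zelis Zone, 23 March 2021, does not fall between 23 April and 24 September, so daylight saving is not in effect and Zelis Zone is at UTC−01:00.
11:45 UTC − 1h = 10:45 local.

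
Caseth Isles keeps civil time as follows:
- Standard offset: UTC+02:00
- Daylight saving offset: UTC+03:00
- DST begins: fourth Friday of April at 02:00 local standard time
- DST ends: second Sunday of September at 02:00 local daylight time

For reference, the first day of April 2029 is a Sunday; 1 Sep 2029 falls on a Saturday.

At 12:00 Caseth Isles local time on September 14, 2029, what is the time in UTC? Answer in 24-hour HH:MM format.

1 April 2029 is a Sunday, so the first Friday is April 6 and the fourth is April 27.
1 September 2029 is a Saturday, so the first Sunday is September 2 and the second is September 9.
September 14, 2029 does not fall between 27 April and 9 September, so daylight saving is not in effect and Caseth Isles is at UTC+02:00.
12:00 local − 2h = 10:00 UTC.

10:00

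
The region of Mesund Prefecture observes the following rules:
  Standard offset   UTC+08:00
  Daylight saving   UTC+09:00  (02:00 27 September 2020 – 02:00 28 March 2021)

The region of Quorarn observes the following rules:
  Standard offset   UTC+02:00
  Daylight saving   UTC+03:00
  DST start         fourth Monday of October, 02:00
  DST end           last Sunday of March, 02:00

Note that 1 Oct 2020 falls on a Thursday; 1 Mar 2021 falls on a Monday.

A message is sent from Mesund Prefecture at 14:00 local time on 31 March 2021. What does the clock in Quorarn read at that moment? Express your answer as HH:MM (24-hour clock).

31 March 2021 does not fall between 27 September 2020 and 28 March 2021, so daylight saving is not in effect and Mesund Prefecture is at UTC+08:00.
14:00 Mesund Prefecture − 8h = 06:00 UTC.
1 October 2020 is a Thursday, so the first Monday is October 5 and the fourth is October 26.
1 March 2021 is a Monday, so Sundays fall on 7, 14, 21, 28; the last is March 28.
At the standard offset (UTC+02:00), 06:00 UTC + 2h = 08:00 Quorarn standard time.
The standard-time date in Quorarn, 31 March 2021, is outside the daylight-saving period (26 October 2020 – 28 March 2021), so Quorarn is on standard time, UTC+02:00.
06:00 UTC + 2h = 08:00 Quorarn.

08:00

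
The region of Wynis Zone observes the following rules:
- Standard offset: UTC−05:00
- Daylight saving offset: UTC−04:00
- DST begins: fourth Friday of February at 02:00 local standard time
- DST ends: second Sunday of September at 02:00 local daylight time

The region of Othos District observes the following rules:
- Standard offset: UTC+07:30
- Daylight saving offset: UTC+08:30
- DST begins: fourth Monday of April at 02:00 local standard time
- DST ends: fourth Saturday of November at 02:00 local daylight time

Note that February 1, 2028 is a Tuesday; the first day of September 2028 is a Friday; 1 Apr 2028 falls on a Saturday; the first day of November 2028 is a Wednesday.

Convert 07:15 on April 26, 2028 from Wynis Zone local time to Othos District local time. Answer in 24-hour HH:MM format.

1 February 2028 is a Tuesday, so the first Friday is February 4 and the fourth is February 25.
1 September 2028 is a Friday, so the first Sunday is September 3 and the second is September 10.
Daylight saving runs 25 February – 10 September; April 26, 2028 is inside that window, so Wynis Zone is at UTC−04:00.
07:15 Wynis Zone + 4h = 11:15 UTC.
1 April 2028 is a Saturday, so the first Monday is April 3 and the fourth is April 24.
1 November 2028 is a Wednesday, so the first Saturday is November 4 and the fourth is November 25.
At the standard offset (UTC+07:30), 11:15 UTC + 7h30m = 18:45 Othos District standard time.
The standard-time date in Othos District, April 26, 2028, lies within the daylight-saving period (24 April – 25 November), so Othos District is on daylight time, UTC+08:30.
11:15 UTC + 8h30m = 19:45 Othos District.

19:45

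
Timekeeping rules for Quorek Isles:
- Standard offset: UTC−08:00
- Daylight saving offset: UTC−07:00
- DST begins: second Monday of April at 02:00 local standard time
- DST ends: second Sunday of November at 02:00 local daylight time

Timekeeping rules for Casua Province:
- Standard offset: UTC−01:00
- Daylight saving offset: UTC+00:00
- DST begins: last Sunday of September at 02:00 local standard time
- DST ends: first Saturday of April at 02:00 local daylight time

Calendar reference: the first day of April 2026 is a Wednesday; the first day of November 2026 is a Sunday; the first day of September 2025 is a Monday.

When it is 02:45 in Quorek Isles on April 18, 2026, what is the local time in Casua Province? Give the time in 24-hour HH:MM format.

1 April 2026 is a Wednesday, so the first Monday is April 6 and the second is April 13.
1 November 2026 is a Sunday, so the first Sunday is November 1 and the second is November 8.
Daylight saving runs 13 April – 8 November; April 18, 2026 is inside that window, so Quorek Isles is at UTC−07:00.
02:45 Quorek Isles + 7h = 09:45 UTC.
1 September 2025 is a Monday, so Sundays fall on 7, 14, 21, 28; the last is September 28.
1 April 2026 is a Wednesday, so the first Saturday is April 4.
At the standard offset (UTC−01:00), 09:45 UTC − 1h = 08:45 Casua Province standard time.
The standard-time date in Casua Province, April 18, 2026, does not fall between 28 September 2025 and 4 April 2026, so daylight saving is not in effect and Casua Province is at UTC−01:00.
09:45 UTC − 1h = 08:45 Casua Province.

08:45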